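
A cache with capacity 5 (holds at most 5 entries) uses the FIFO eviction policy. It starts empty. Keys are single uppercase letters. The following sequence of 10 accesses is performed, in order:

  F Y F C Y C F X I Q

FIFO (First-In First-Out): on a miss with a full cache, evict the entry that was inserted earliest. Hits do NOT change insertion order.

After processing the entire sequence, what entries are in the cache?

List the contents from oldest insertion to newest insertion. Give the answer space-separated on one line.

Answer: Y C X I Q

Derivation:
FIFO simulation (capacity=5):
  1. access F: MISS. Cache (old->new): [F]
  2. access Y: MISS. Cache (old->new): [F Y]
  3. access F: HIT. Cache (old->new): [F Y]
  4. access C: MISS. Cache (old->new): [F Y C]
  5. access Y: HIT. Cache (old->new): [F Y C]
  6. access C: HIT. Cache (old->new): [F Y C]
  7. access F: HIT. Cache (old->new): [F Y C]
  8. access X: MISS. Cache (old->new): [F Y C X]
  9. access I: MISS. Cache (old->new): [F Y C X I]
  10. access Q: MISS, evict F. Cache (old->new): [Y C X I Q]
Total: 4 hits, 6 misses, 1 evictions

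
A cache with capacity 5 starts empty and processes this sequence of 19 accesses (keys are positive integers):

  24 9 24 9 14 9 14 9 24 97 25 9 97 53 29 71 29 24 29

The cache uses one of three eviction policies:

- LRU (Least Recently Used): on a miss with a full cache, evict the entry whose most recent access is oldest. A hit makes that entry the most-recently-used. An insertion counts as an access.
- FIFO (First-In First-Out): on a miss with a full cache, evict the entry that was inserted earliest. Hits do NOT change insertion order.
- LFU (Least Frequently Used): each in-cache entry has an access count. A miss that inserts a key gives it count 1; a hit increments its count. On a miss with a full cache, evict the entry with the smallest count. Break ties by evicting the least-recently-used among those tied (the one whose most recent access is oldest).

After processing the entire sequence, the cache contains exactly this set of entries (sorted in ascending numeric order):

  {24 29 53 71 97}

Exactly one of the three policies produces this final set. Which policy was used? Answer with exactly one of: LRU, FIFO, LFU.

Answer: LRU

Derivation:
Simulating under each policy and comparing final sets:
  LRU: final set = {24 29 53 71 97} -> MATCHES target
  FIFO: final set = {24 25 29 53 71} -> differs
  LFU: final set = {9 14 24 29 97} -> differs
Only LRU produces the target set.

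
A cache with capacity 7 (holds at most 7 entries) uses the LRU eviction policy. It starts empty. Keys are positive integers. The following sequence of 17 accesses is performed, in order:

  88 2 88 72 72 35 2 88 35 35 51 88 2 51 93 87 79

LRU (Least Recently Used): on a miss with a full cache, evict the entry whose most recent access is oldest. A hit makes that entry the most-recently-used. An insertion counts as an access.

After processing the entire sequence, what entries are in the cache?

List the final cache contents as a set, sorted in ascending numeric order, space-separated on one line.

LRU simulation (capacity=7):
  1. access 88: MISS. Cache (LRU->MRU): [88]
  2. access 2: MISS. Cache (LRU->MRU): [88 2]
  3. access 88: HIT. Cache (LRU->MRU): [2 88]
  4. access 72: MISS. Cache (LRU->MRU): [2 88 72]
  5. access 72: HIT. Cache (LRU->MRU): [2 88 72]
  6. access 35: MISS. Cache (LRU->MRU): [2 88 72 35]
  7. access 2: HIT. Cache (LRU->MRU): [88 72 35 2]
  8. access 88: HIT. Cache (LRU->MRU): [72 35 2 88]
  9. access 35: HIT. Cache (LRU->MRU): [72 2 88 35]
  10. access 35: HIT. Cache (LRU->MRU): [72 2 88 35]
  11. access 51: MISS. Cache (LRU->MRU): [72 2 88 35 51]
  12. access 88: HIT. Cache (LRU->MRU): [72 2 35 51 88]
  13. access 2: HIT. Cache (LRU->MRU): [72 35 51 88 2]
  14. access 51: HIT. Cache (LRU->MRU): [72 35 88 2 51]
  15. access 93: MISS. Cache (LRU->MRU): [72 35 88 2 51 93]
  16. access 87: MISS. Cache (LRU->MRU): [72 35 88 2 51 93 87]
  17. access 79: MISS, evict 72. Cache (LRU->MRU): [35 88 2 51 93 87 79]
Total: 9 hits, 8 misses, 1 evictions

Answer: 2 35 51 79 87 88 93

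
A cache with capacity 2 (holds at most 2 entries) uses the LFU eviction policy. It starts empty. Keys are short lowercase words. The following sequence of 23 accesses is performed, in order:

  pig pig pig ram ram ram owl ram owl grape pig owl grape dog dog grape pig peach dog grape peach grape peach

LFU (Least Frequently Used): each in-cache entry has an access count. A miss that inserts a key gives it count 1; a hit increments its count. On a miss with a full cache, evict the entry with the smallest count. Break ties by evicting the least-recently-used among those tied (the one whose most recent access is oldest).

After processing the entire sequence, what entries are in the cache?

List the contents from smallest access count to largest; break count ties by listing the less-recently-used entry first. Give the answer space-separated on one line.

LFU simulation (capacity=2):
  1. access pig: MISS. Cache: [pig(c=1)]
  2. access pig: HIT, count now 2. Cache: [pig(c=2)]
  3. access pig: HIT, count now 3. Cache: [pig(c=3)]
  4. access ram: MISS. Cache: [ram(c=1) pig(c=3)]
  5. access ram: HIT, count now 2. Cache: [ram(c=2) pig(c=3)]
  6. access ram: HIT, count now 3. Cache: [pig(c=3) ram(c=3)]
  7. access owl: MISS, evict pig(c=3). Cache: [owl(c=1) ram(c=3)]
  8. access ram: HIT, count now 4. Cache: [owl(c=1) ram(c=4)]
  9. access owl: HIT, count now 2. Cache: [owl(c=2) ram(c=4)]
  10. access grape: MISS, evict owl(c=2). Cache: [grape(c=1) ram(c=4)]
  11. access pig: MISS, evict grape(c=1). Cache: [pig(c=1) ram(c=4)]
  12. access owl: MISS, evict pig(c=1). Cache: [owl(c=1) ram(c=4)]
  13. access grape: MISS, evict owl(c=1). Cache: [grape(c=1) ram(c=4)]
  14. access dog: MISS, evict grape(c=1). Cache: [dog(c=1) ram(c=4)]
  15. access dog: HIT, count now 2. Cache: [dog(c=2) ram(c=4)]
  16. access grape: MISS, evict dog(c=2). Cache: [grape(c=1) ram(c=4)]
  17. access pig: MISS, evict grape(c=1). Cache: [pig(c=1) ram(c=4)]
  18. access peach: MISS, evict pig(c=1). Cache: [peach(c=1) ram(c=4)]
  19. access dog: MISS, evict peach(c=1). Cache: [dog(c=1) ram(c=4)]
  20. access grape: MISS, evict dog(c=1). Cache: [grape(c=1) ram(c=4)]
  21. access peach: MISS, evict grape(c=1). Cache: [peach(c=1) ram(c=4)]
  22. access grape: MISS, evict peach(c=1). Cache: [grape(c=1) ram(c=4)]
  23. access peach: MISS, evict grape(c=1). Cache: [peach(c=1) ram(c=4)]
Total: 7 hits, 16 misses, 14 evictions

Answer: peach ram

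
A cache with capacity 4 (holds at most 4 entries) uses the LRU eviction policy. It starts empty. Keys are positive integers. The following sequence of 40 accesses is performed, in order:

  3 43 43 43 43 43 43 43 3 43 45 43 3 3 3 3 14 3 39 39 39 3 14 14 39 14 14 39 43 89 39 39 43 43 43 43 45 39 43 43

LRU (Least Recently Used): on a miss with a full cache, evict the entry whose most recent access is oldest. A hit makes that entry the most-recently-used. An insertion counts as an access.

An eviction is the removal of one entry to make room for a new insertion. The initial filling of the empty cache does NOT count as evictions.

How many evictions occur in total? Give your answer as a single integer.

LRU simulation (capacity=4):
  1. access 3: MISS. Cache (LRU->MRU): [3]
  2. access 43: MISS. Cache (LRU->MRU): [3 43]
  3. access 43: HIT. Cache (LRU->MRU): [3 43]
  4. access 43: HIT. Cache (LRU->MRU): [3 43]
  5. access 43: HIT. Cache (LRU->MRU): [3 43]
  6. access 43: HIT. Cache (LRU->MRU): [3 43]
  7. access 43: HIT. Cache (LRU->MRU): [3 43]
  8. access 43: HIT. Cache (LRU->MRU): [3 43]
  9. access 3: HIT. Cache (LRU->MRU): [43 3]
  10. access 43: HIT. Cache (LRU->MRU): [3 43]
  11. access 45: MISS. Cache (LRU->MRU): [3 43 45]
  12. access 43: HIT. Cache (LRU->MRU): [3 45 43]
  13. access 3: HIT. Cache (LRU->MRU): [45 43 3]
  14. access 3: HIT. Cache (LRU->MRU): [45 43 3]
  15. access 3: HIT. Cache (LRU->MRU): [45 43 3]
  16. access 3: HIT. Cache (LRU->MRU): [45 43 3]
  17. access 14: MISS. Cache (LRU->MRU): [45 43 3 14]
  18. access 3: HIT. Cache (LRU->MRU): [45 43 14 3]
  19. access 39: MISS, evict 45. Cache (LRU->MRU): [43 14 3 39]
  20. access 39: HIT. Cache (LRU->MRU): [43 14 3 39]
  21. access 39: HIT. Cache (LRU->MRU): [43 14 3 39]
  22. access 3: HIT. Cache (LRU->MRU): [43 14 39 3]
  23. access 14: HIT. Cache (LRU->MRU): [43 39 3 14]
  24. access 14: HIT. Cache (LRU->MRU): [43 39 3 14]
  25. access 39: HIT. Cache (LRU->MRU): [43 3 14 39]
  26. access 14: HIT. Cache (LRU->MRU): [43 3 39 14]
  27. access 14: HIT. Cache (LRU->MRU): [43 3 39 14]
  28. access 39: HIT. Cache (LRU->MRU): [43 3 14 39]
  29. access 43: HIT. Cache (LRU->MRU): [3 14 39 43]
  30. access 89: MISS, evict 3. Cache (LRU->MRU): [14 39 43 89]
  31. access 39: HIT. Cache (LRU->MRU): [14 43 89 39]
  32. access 39: HIT. Cache (LRU->MRU): [14 43 89 39]
  33. access 43: HIT. Cache (LRU->MRU): [14 89 39 43]
  34. access 43: HIT. Cache (LRU->MRU): [14 89 39 43]
  35. access 43: HIT. Cache (LRU->MRU): [14 89 39 43]
  36. access 43: HIT. Cache (LRU->MRU): [14 89 39 43]
  37. access 45: MISS, evict 14. Cache (LRU->MRU): [89 39 43 45]
  38. access 39: HIT. Cache (LRU->MRU): [89 43 45 39]
  39. access 43: HIT. Cache (LRU->MRU): [89 45 39 43]
  40. access 43: HIT. Cache (LRU->MRU): [89 45 39 43]
Total: 33 hits, 7 misses, 3 evictions

Answer: 3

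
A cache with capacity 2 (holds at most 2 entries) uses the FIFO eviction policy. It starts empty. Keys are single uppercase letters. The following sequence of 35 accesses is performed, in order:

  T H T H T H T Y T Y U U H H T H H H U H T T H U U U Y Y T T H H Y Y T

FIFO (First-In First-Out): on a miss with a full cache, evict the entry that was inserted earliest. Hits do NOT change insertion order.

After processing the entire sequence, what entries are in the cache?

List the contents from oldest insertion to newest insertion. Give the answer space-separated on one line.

FIFO simulation (capacity=2):
  1. access T: MISS. Cache (old->new): [T]
  2. access H: MISS. Cache (old->new): [T H]
  3. access T: HIT. Cache (old->new): [T H]
  4. access H: HIT. Cache (old->new): [T H]
  5. access T: HIT. Cache (old->new): [T H]
  6. access H: HIT. Cache (old->new): [T H]
  7. access T: HIT. Cache (old->new): [T H]
  8. access Y: MISS, evict T. Cache (old->new): [H Y]
  9. access T: MISS, evict H. Cache (old->new): [Y T]
  10. access Y: HIT. Cache (old->new): [Y T]
  11. access U: MISS, evict Y. Cache (old->new): [T U]
  12. access U: HIT. Cache (old->new): [T U]
  13. access H: MISS, evict T. Cache (old->new): [U H]
  14. access H: HIT. Cache (old->new): [U H]
  15. access T: MISS, evict U. Cache (old->new): [H T]
  16. access H: HIT. Cache (old->new): [H T]
  17. access H: HIT. Cache (old->new): [H T]
  18. access H: HIT. Cache (old->new): [H T]
  19. access U: MISS, evict H. Cache (old->new): [T U]
  20. access H: MISS, evict T. Cache (old->new): [U H]
  21. access T: MISS, evict U. Cache (old->new): [H T]
  22. access T: HIT. Cache (old->new): [H T]
  23. access H: HIT. Cache (old->new): [H T]
  24. access U: MISS, evict H. Cache (old->new): [T U]
  25. access U: HIT. Cache (old->new): [T U]
  26. access U: HIT. Cache (old->new): [T U]
  27. access Y: MISS, evict T. Cache (old->new): [U Y]
  28. access Y: HIT. Cache (old->new): [U Y]
  29. access T: MISS, evict U. Cache (old->new): [Y T]
  30. access T: HIT. Cache (old->new): [Y T]
  31. access H: MISS, evict Y. Cache (old->new): [T H]
  32. access H: HIT. Cache (old->new): [T H]
  33. access Y: MISS, evict T. Cache (old->new): [H Y]
  34. access Y: HIT. Cache (old->new): [H Y]
  35. access T: MISS, evict H. Cache (old->new): [Y T]
Total: 19 hits, 16 misses, 14 evictions

Answer: Y T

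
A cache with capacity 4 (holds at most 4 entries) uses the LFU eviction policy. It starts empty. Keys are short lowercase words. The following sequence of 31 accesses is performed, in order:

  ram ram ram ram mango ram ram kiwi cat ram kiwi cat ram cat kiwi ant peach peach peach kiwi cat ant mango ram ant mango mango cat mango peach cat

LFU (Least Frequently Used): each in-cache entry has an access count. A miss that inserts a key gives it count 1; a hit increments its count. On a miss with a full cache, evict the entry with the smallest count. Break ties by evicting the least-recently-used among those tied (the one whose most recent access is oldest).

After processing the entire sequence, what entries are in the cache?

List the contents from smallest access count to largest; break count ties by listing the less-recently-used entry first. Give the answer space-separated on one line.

Answer: peach kiwi cat ram

Derivation:
LFU simulation (capacity=4):
  1. access ram: MISS. Cache: [ram(c=1)]
  2. access ram: HIT, count now 2. Cache: [ram(c=2)]
  3. access ram: HIT, count now 3. Cache: [ram(c=3)]
  4. access ram: HIT, count now 4. Cache: [ram(c=4)]
  5. access mango: MISS. Cache: [mango(c=1) ram(c=4)]
  6. access ram: HIT, count now 5. Cache: [mango(c=1) ram(c=5)]
  7. access ram: HIT, count now 6. Cache: [mango(c=1) ram(c=6)]
  8. access kiwi: MISS. Cache: [mango(c=1) kiwi(c=1) ram(c=6)]
  9. access cat: MISS. Cache: [mango(c=1) kiwi(c=1) cat(c=1) ram(c=6)]
  10. access ram: HIT, count now 7. Cache: [mango(c=1) kiwi(c=1) cat(c=1) ram(c=7)]
  11. access kiwi: HIT, count now 2. Cache: [mango(c=1) cat(c=1) kiwi(c=2) ram(c=7)]
  12. access cat: HIT, count now 2. Cache: [mango(c=1) kiwi(c=2) cat(c=2) ram(c=7)]
  13. access ram: HIT, count now 8. Cache: [mango(c=1) kiwi(c=2) cat(c=2) ram(c=8)]
  14. access cat: HIT, count now 3. Cache: [mango(c=1) kiwi(c=2) cat(c=3) ram(c=8)]
  15. access kiwi: HIT, count now 3. Cache: [mango(c=1) cat(c=3) kiwi(c=3) ram(c=8)]
  16. access ant: MISS, evict mango(c=1). Cache: [ant(c=1) cat(c=3) kiwi(c=3) ram(c=8)]
  17. access peach: MISS, evict ant(c=1). Cache: [peach(c=1) cat(c=3) kiwi(c=3) ram(c=8)]
  18. access peach: HIT, count now 2. Cache: [peach(c=2) cat(c=3) kiwi(c=3) ram(c=8)]
  19. access peach: HIT, count now 3. Cache: [cat(c=3) kiwi(c=3) peach(c=3) ram(c=8)]
  20. access kiwi: HIT, count now 4. Cache: [cat(c=3) peach(c=3) kiwi(c=4) ram(c=8)]
  21. access cat: HIT, count now 4. Cache: [peach(c=3) kiwi(c=4) cat(c=4) ram(c=8)]
  22. access ant: MISS, evict peach(c=3). Cache: [ant(c=1) kiwi(c=4) cat(c=4) ram(c=8)]
  23. access mango: MISS, evict ant(c=1). Cache: [mango(c=1) kiwi(c=4) cat(c=4) ram(c=8)]
  24. access ram: HIT, count now 9. Cache: [mango(c=1) kiwi(c=4) cat(c=4) ram(c=9)]
  25. access ant: MISS, evict mango(c=1). Cache: [ant(c=1) kiwi(c=4) cat(c=4) ram(c=9)]
  26. access mango: MISS, evict ant(c=1). Cache: [mango(c=1) kiwi(c=4) cat(c=4) ram(c=9)]
  27. access mango: HIT, count now 2. Cache: [mango(c=2) kiwi(c=4) cat(c=4) ram(c=9)]
  28. access cat: HIT, count now 5. Cache: [mango(c=2) kiwi(c=4) cat(c=5) ram(c=9)]
  29. access mango: HIT, count now 3. Cache: [mango(c=3) kiwi(c=4) cat(c=5) ram(c=9)]
  30. access peach: MISS, evict mango(c=3). Cache: [peach(c=1) kiwi(c=4) cat(c=5) ram(c=9)]
  31. access cat: HIT, count now 6. Cache: [peach(c=1) kiwi(c=4) cat(c=6) ram(c=9)]
Total: 20 hits, 11 misses, 7 evictions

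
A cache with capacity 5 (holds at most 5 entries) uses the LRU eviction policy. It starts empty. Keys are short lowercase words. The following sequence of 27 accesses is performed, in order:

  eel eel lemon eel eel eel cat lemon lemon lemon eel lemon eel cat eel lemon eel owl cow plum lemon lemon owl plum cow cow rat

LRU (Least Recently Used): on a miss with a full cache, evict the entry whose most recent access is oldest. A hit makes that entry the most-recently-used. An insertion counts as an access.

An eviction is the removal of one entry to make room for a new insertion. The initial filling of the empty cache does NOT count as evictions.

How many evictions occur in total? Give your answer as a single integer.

LRU simulation (capacity=5):
  1. access eel: MISS. Cache (LRU->MRU): [eel]
  2. access eel: HIT. Cache (LRU->MRU): [eel]
  3. access lemon: MISS. Cache (LRU->MRU): [eel lemon]
  4. access eel: HIT. Cache (LRU->MRU): [lemon eel]
  5. access eel: HIT. Cache (LRU->MRU): [lemon eel]
  6. access eel: HIT. Cache (LRU->MRU): [lemon eel]
  7. access cat: MISS. Cache (LRU->MRU): [lemon eel cat]
  8. access lemon: HIT. Cache (LRU->MRU): [eel cat lemon]
  9. access lemon: HIT. Cache (LRU->MRU): [eel cat lemon]
  10. access lemon: HIT. Cache (LRU->MRU): [eel cat lemon]
  11. access eel: HIT. Cache (LRU->MRU): [cat lemon eel]
  12. access lemon: HIT. Cache (LRU->MRU): [cat eel lemon]
  13. access eel: HIT. Cache (LRU->MRU): [cat lemon eel]
  14. access cat: HIT. Cache (LRU->MRU): [lemon eel cat]
  15. access eel: HIT. Cache (LRU->MRU): [lemon cat eel]
  16. access lemon: HIT. Cache (LRU->MRU): [cat eel lemon]
  17. access eel: HIT. Cache (LRU->MRU): [cat lemon eel]
  18. access owl: MISS. Cache (LRU->MRU): [cat lemon eel owl]
  19. access cow: MISS. Cache (LRU->MRU): [cat lemon eel owl cow]
  20. access plum: MISS, evict cat. Cache (LRU->MRU): [lemon eel owl cow plum]
  21. access lemon: HIT. Cache (LRU->MRU): [eel owl cow plum lemon]
  22. access lemon: HIT. Cache (LRU->MRU): [eel owl cow plum lemon]
  23. access owl: HIT. Cache (LRU->MRU): [eel cow plum lemon owl]
  24. access plum: HIT. Cache (LRU->MRU): [eel cow lemon owl plum]
  25. access cow: HIT. Cache (LRU->MRU): [eel lemon owl plum cow]
  26. access cow: HIT. Cache (LRU->MRU): [eel lemon owl plum cow]
  27. access rat: MISS, evict eel. Cache (LRU->MRU): [lemon owl plum cow rat]
Total: 20 hits, 7 misses, 2 evictions

Answer: 2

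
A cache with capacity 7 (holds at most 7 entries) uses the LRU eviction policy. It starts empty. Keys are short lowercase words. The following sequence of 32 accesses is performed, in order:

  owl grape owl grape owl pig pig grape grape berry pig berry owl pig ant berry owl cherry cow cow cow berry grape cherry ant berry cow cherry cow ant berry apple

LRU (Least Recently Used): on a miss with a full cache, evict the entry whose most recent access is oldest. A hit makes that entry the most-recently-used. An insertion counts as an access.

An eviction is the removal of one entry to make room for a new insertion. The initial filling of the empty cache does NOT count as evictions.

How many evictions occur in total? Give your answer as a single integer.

Answer: 1

Derivation:
LRU simulation (capacity=7):
  1. access owl: MISS. Cache (LRU->MRU): [owl]
  2. access grape: MISS. Cache (LRU->MRU): [owl grape]
  3. access owl: HIT. Cache (LRU->MRU): [grape owl]
  4. access grape: HIT. Cache (LRU->MRU): [owl grape]
  5. access owl: HIT. Cache (LRU->MRU): [grape owl]
  6. access pig: MISS. Cache (LRU->MRU): [grape owl pig]
  7. access pig: HIT. Cache (LRU->MRU): [grape owl pig]
  8. access grape: HIT. Cache (LRU->MRU): [owl pig grape]
  9. access grape: HIT. Cache (LRU->MRU): [owl pig grape]
  10. access berry: MISS. Cache (LRU->MRU): [owl pig grape berry]
  11. access pig: HIT. Cache (LRU->MRU): [owl grape berry pig]
  12. access berry: HIT. Cache (LRU->MRU): [owl grape pig berry]
  13. access owl: HIT. Cache (LRU->MRU): [grape pig berry owl]
  14. access pig: HIT. Cache (LRU->MRU): [grape berry owl pig]
  15. access ant: MISS. Cache (LRU->MRU): [grape berry owl pig ant]
  16. access berry: HIT. Cache (LRU->MRU): [grape owl pig ant berry]
  17. access owl: HIT. Cache (LRU->MRU): [grape pig ant berry owl]
  18. access cherry: MISS. Cache (LRU->MRU): [grape pig ant berry owl cherry]
  19. access cow: MISS. Cache (LRU->MRU): [grape pig ant berry owl cherry cow]
  20. access cow: HIT. Cache (LRU->MRU): [grape pig ant berry owl cherry cow]
  21. access cow: HIT. Cache (LRU->MRU): [grape pig ant berry owl cherry cow]
  22. access berry: HIT. Cache (LRU->MRU): [grape pig ant owl cherry cow berry]
  23. access grape: HIT. Cache (LRU->MRU): [pig ant owl cherry cow berry grape]
  24. access cherry: HIT. Cache (LRU->MRU): [pig ant owl cow berry grape cherry]
  25. access ant: HIT. Cache (LRU->MRU): [pig owl cow berry grape cherry ant]
  26. access berry: HIT. Cache (LRU->MRU): [pig owl cow grape cherry ant berry]
  27. access cow: HIT. Cache (LRU->MRU): [pig owl grape cherry ant berry cow]
  28. access cherry: HIT. Cache (LRU->MRU): [pig owl grape ant berry cow cherry]
  29. access cow: HIT. Cache (LRU->MRU): [pig owl grape ant berry cherry cow]
  30. access ant: HIT. Cache (LRU->MRU): [pig owl grape berry cherry cow ant]
  31. access berry: HIT. Cache (LRU->MRU): [pig owl grape cherry cow ant berry]
  32. access apple: MISS, evict pig. Cache (LRU->MRU): [owl grape cherry cow ant berry apple]
Total: 24 hits, 8 misses, 1 evictions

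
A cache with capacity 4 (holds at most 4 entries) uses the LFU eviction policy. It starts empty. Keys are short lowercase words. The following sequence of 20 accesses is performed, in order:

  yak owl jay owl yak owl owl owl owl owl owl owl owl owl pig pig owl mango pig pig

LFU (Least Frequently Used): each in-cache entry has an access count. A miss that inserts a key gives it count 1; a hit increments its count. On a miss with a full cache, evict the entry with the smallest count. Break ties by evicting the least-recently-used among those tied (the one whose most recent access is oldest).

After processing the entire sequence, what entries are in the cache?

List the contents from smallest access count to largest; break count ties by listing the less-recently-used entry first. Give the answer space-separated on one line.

LFU simulation (capacity=4):
  1. access yak: MISS. Cache: [yak(c=1)]
  2. access owl: MISS. Cache: [yak(c=1) owl(c=1)]
  3. access jay: MISS. Cache: [yak(c=1) owl(c=1) jay(c=1)]
  4. access owl: HIT, count now 2. Cache: [yak(c=1) jay(c=1) owl(c=2)]
  5. access yak: HIT, count now 2. Cache: [jay(c=1) owl(c=2) yak(c=2)]
  6. access owl: HIT, count now 3. Cache: [jay(c=1) yak(c=2) owl(c=3)]
  7. access owl: HIT, count now 4. Cache: [jay(c=1) yak(c=2) owl(c=4)]
  8. access owl: HIT, count now 5. Cache: [jay(c=1) yak(c=2) owl(c=5)]
  9. access owl: HIT, count now 6. Cache: [jay(c=1) yak(c=2) owl(c=6)]
  10. access owl: HIT, count now 7. Cache: [jay(c=1) yak(c=2) owl(c=7)]
  11. access owl: HIT, count now 8. Cache: [jay(c=1) yak(c=2) owl(c=8)]
  12. access owl: HIT, count now 9. Cache: [jay(c=1) yak(c=2) owl(c=9)]
  13. access owl: HIT, count now 10. Cache: [jay(c=1) yak(c=2) owl(c=10)]
  14. access owl: HIT, count now 11. Cache: [jay(c=1) yak(c=2) owl(c=11)]
  15. access pig: MISS. Cache: [jay(c=1) pig(c=1) yak(c=2) owl(c=11)]
  16. access pig: HIT, count now 2. Cache: [jay(c=1) yak(c=2) pig(c=2) owl(c=11)]
  17. access owl: HIT, count now 12. Cache: [jay(c=1) yak(c=2) pig(c=2) owl(c=12)]
  18. access mango: MISS, evict jay(c=1). Cache: [mango(c=1) yak(c=2) pig(c=2) owl(c=12)]
  19. access pig: HIT, count now 3. Cache: [mango(c=1) yak(c=2) pig(c=3) owl(c=12)]
  20. access pig: HIT, count now 4. Cache: [mango(c=1) yak(c=2) pig(c=4) owl(c=12)]
Total: 15 hits, 5 misses, 1 evictions

Answer: mango yak pig owl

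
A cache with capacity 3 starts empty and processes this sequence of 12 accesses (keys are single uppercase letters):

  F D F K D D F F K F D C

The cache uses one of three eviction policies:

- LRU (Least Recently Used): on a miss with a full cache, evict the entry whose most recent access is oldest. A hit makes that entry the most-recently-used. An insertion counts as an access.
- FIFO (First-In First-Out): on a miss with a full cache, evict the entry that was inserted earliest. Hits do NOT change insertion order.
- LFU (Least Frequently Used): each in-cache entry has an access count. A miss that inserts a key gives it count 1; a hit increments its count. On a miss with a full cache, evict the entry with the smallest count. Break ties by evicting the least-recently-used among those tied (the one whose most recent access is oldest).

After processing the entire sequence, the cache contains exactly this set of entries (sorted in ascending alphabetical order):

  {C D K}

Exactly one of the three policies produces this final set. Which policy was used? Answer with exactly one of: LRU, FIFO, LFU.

Simulating under each policy and comparing final sets:
  LRU: final set = {C D F} -> differs
  FIFO: final set = {C D K} -> MATCHES target
  LFU: final set = {C D F} -> differs
Only FIFO produces the target set.

Answer: FIFO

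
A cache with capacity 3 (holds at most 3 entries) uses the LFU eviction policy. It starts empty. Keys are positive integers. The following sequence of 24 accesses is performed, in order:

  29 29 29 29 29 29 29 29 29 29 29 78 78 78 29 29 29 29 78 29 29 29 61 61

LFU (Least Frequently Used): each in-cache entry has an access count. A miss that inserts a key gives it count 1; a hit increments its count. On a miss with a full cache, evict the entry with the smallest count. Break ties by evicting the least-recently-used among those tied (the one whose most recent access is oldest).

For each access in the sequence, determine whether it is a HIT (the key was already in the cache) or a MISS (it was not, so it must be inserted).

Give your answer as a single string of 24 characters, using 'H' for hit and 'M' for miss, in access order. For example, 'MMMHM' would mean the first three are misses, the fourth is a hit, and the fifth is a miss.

LFU simulation (capacity=3):
  1. access 29: MISS. Cache: [29(c=1)]
  2. access 29: HIT, count now 2. Cache: [29(c=2)]
  3. access 29: HIT, count now 3. Cache: [29(c=3)]
  4. access 29: HIT, count now 4. Cache: [29(c=4)]
  5. access 29: HIT, count now 5. Cache: [29(c=5)]
  6. access 29: HIT, count now 6. Cache: [29(c=6)]
  7. access 29: HIT, count now 7. Cache: [29(c=7)]
  8. access 29: HIT, count now 8. Cache: [29(c=8)]
  9. access 29: HIT, count now 9. Cache: [29(c=9)]
  10. access 29: HIT, count now 10. Cache: [29(c=10)]
  11. access 29: HIT, count now 11. Cache: [29(c=11)]
  12. access 78: MISS. Cache: [78(c=1) 29(c=11)]
  13. access 78: HIT, count now 2. Cache: [78(c=2) 29(c=11)]
  14. access 78: HIT, count now 3. Cache: [78(c=3) 29(c=11)]
  15. access 29: HIT, count now 12. Cache: [78(c=3) 29(c=12)]
  16. access 29: HIT, count now 13. Cache: [78(c=3) 29(c=13)]
  17. access 29: HIT, count now 14. Cache: [78(c=3) 29(c=14)]
  18. access 29: HIT, count now 15. Cache: [78(c=3) 29(c=15)]
  19. access 78: HIT, count now 4. Cache: [78(c=4) 29(c=15)]
  20. access 29: HIT, count now 16. Cache: [78(c=4) 29(c=16)]
  21. access 29: HIT, count now 17. Cache: [78(c=4) 29(c=17)]
  22. access 29: HIT, count now 18. Cache: [78(c=4) 29(c=18)]
  23. access 61: MISS. Cache: [61(c=1) 78(c=4) 29(c=18)]
  24. access 61: HIT, count now 2. Cache: [61(c=2) 78(c=4) 29(c=18)]
Total: 21 hits, 3 misses, 0 evictions

Answer: MHHHHHHHHHHMHHHHHHHHHHMH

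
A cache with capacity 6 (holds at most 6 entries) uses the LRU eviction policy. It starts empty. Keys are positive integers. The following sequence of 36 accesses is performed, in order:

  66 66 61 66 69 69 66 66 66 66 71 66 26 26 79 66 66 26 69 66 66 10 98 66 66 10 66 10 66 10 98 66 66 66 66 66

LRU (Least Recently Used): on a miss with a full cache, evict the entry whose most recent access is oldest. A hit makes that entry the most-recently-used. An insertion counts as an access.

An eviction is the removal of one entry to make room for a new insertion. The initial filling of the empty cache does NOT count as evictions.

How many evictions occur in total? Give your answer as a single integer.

LRU simulation (capacity=6):
  1. access 66: MISS. Cache (LRU->MRU): [66]
  2. access 66: HIT. Cache (LRU->MRU): [66]
  3. access 61: MISS. Cache (LRU->MRU): [66 61]
  4. access 66: HIT. Cache (LRU->MRU): [61 66]
  5. access 69: MISS. Cache (LRU->MRU): [61 66 69]
  6. access 69: HIT. Cache (LRU->MRU): [61 66 69]
  7. access 66: HIT. Cache (LRU->MRU): [61 69 66]
  8. access 66: HIT. Cache (LRU->MRU): [61 69 66]
  9. access 66: HIT. Cache (LRU->MRU): [61 69 66]
  10. access 66: HIT. Cache (LRU->MRU): [61 69 66]
  11. access 71: MISS. Cache (LRU->MRU): [61 69 66 71]
  12. access 66: HIT. Cache (LRU->MRU): [61 69 71 66]
  13. access 26: MISS. Cache (LRU->MRU): [61 69 71 66 26]
  14. access 26: HIT. Cache (LRU->MRU): [61 69 71 66 26]
  15. access 79: MISS. Cache (LRU->MRU): [61 69 71 66 26 79]
  16. access 66: HIT. Cache (LRU->MRU): [61 69 71 26 79 66]
  17. access 66: HIT. Cache (LRU->MRU): [61 69 71 26 79 66]
  18. access 26: HIT. Cache (LRU->MRU): [61 69 71 79 66 26]
  19. access 69: HIT. Cache (LRU->MRU): [61 71 79 66 26 69]
  20. access 66: HIT. Cache (LRU->MRU): [61 71 79 26 69 66]
  21. access 66: HIT. Cache (LRU->MRU): [61 71 79 26 69 66]
  22. access 10: MISS, evict 61. Cache (LRU->MRU): [71 79 26 69 66 10]
  23. access 98: MISS, evict 71. Cache (LRU->MRU): [79 26 69 66 10 98]
  24. access 66: HIT. Cache (LRU->MRU): [79 26 69 10 98 66]
  25. access 66: HIT. Cache (LRU->MRU): [79 26 69 10 98 66]
  26. access 10: HIT. Cache (LRU->MRU): [79 26 69 98 66 10]
  27. access 66: HIT. Cache (LRU->MRU): [79 26 69 98 10 66]
  28. access 10: HIT. Cache (LRU->MRU): [79 26 69 98 66 10]
  29. access 66: HIT. Cache (LRU->MRU): [79 26 69 98 10 66]
  30. access 10: HIT. Cache (LRU->MRU): [79 26 69 98 66 10]
  31. access 98: HIT. Cache (LRU->MRU): [79 26 69 66 10 98]
  32. access 66: HIT. Cache (LRU->MRU): [79 26 69 10 98 66]
  33. access 66: HIT. Cache (LRU->MRU): [79 26 69 10 98 66]
  34. access 66: HIT. Cache (LRU->MRU): [79 26 69 10 98 66]
  35. access 66: HIT. Cache (LRU->MRU): [79 26 69 10 98 66]
  36. access 66: HIT. Cache (LRU->MRU): [79 26 69 10 98 66]
Total: 28 hits, 8 misses, 2 evictions

Answer: 2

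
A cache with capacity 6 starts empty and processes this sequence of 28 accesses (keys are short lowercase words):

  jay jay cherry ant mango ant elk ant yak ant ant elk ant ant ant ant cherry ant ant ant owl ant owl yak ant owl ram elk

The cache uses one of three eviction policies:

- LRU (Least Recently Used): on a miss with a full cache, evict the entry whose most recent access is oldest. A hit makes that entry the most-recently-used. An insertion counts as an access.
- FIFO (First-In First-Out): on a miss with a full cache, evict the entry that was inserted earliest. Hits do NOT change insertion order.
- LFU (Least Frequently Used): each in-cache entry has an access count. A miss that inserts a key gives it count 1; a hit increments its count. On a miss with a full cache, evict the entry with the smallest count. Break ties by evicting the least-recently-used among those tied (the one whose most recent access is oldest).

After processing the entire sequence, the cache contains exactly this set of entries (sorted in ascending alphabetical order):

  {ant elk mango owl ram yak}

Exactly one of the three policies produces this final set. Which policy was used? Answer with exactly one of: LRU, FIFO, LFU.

Simulating under each policy and comparing final sets:
  LRU: final set = {ant cherry elk owl ram yak} -> differs
  FIFO: final set = {ant elk mango owl ram yak} -> MATCHES target
  LFU: final set = {ant cherry elk owl ram yak} -> differs
Only FIFO produces the target set.

Answer: FIFO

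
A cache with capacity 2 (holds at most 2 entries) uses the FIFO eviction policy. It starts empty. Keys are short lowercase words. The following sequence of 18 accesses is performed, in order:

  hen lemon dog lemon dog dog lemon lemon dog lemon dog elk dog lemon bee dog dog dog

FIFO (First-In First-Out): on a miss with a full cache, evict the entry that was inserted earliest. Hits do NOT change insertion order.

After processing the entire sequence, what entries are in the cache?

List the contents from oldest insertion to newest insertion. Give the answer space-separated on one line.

FIFO simulation (capacity=2):
  1. access hen: MISS. Cache (old->new): [hen]
  2. access lemon: MISS. Cache (old->new): [hen lemon]
  3. access dog: MISS, evict hen. Cache (old->new): [lemon dog]
  4. access lemon: HIT. Cache (old->new): [lemon dog]
  5. access dog: HIT. Cache (old->new): [lemon dog]
  6. access dog: HIT. Cache (old->new): [lemon dog]
  7. access lemon: HIT. Cache (old->new): [lemon dog]
  8. access lemon: HIT. Cache (old->new): [lemon dog]
  9. access dog: HIT. Cache (old->new): [lemon dog]
  10. access lemon: HIT. Cache (old->new): [lemon dog]
  11. access dog: HIT. Cache (old->new): [lemon dog]
  12. access elk: MISS, evict lemon. Cache (old->new): [dog elk]
  13. access dog: HIT. Cache (old->new): [dog elk]
  14. access lemon: MISS, evict dog. Cache (old->new): [elk lemon]
  15. access bee: MISS, evict elk. Cache (old->new): [lemon bee]
  16. access dog: MISS, evict lemon. Cache (old->new): [bee dog]
  17. access dog: HIT. Cache (old->new): [bee dog]
  18. access dog: HIT. Cache (old->new): [bee dog]
Total: 11 hits, 7 misses, 5 evictions

Answer: bee dog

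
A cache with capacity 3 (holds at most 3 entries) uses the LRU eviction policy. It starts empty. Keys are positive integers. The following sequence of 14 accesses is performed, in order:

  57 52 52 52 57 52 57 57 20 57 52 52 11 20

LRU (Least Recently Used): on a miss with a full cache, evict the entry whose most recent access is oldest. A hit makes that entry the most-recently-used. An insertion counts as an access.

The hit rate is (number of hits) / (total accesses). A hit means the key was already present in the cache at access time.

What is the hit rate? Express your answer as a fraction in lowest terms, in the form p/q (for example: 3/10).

Answer: 9/14

Derivation:
LRU simulation (capacity=3):
  1. access 57: MISS. Cache (LRU->MRU): [57]
  2. access 52: MISS. Cache (LRU->MRU): [57 52]
  3. access 52: HIT. Cache (LRU->MRU): [57 52]
  4. access 52: HIT. Cache (LRU->MRU): [57 52]
  5. access 57: HIT. Cache (LRU->MRU): [52 57]
  6. access 52: HIT. Cache (LRU->MRU): [57 52]
  7. access 57: HIT. Cache (LRU->MRU): [52 57]
  8. access 57: HIT. Cache (LRU->MRU): [52 57]
  9. access 20: MISS. Cache (LRU->MRU): [52 57 20]
  10. access 57: HIT. Cache (LRU->MRU): [52 20 57]
  11. access 52: HIT. Cache (LRU->MRU): [20 57 52]
  12. access 52: HIT. Cache (LRU->MRU): [20 57 52]
  13. access 11: MISS, evict 20. Cache (LRU->MRU): [57 52 11]
  14. access 20: MISS, evict 57. Cache (LRU->MRU): [52 11 20]
Total: 9 hits, 5 misses, 2 evictions

Hit rate = 9/14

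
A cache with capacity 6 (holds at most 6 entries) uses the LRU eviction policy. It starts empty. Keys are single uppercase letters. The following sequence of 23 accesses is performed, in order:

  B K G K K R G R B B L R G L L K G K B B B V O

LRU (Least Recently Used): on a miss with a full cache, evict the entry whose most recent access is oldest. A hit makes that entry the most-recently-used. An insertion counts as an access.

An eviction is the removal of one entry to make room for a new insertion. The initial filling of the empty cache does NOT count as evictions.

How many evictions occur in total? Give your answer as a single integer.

LRU simulation (capacity=6):
  1. access B: MISS. Cache (LRU->MRU): [B]
  2. access K: MISS. Cache (LRU->MRU): [B K]
  3. access G: MISS. Cache (LRU->MRU): [B K G]
  4. access K: HIT. Cache (LRU->MRU): [B G K]
  5. access K: HIT. Cache (LRU->MRU): [B G K]
  6. access R: MISS. Cache (LRU->MRU): [B G K R]
  7. access G: HIT. Cache (LRU->MRU): [B K R G]
  8. access R: HIT. Cache (LRU->MRU): [B K G R]
  9. access B: HIT. Cache (LRU->MRU): [K G R B]
  10. access B: HIT. Cache (LRU->MRU): [K G R B]
  11. access L: MISS. Cache (LRU->MRU): [K G R B L]
  12. access R: HIT. Cache (LRU->MRU): [K G B L R]
  13. access G: HIT. Cache (LRU->MRU): [K B L R G]
  14. access L: HIT. Cache (LRU->MRU): [K B R G L]
  15. access L: HIT. Cache (LRU->MRU): [K B R G L]
  16. access K: HIT. Cache (LRU->MRU): [B R G L K]
  17. access G: HIT. Cache (LRU->MRU): [B R L K G]
  18. access K: HIT. Cache (LRU->MRU): [B R L G K]
  19. access B: HIT. Cache (LRU->MRU): [R L G K B]
  20. access B: HIT. Cache (LRU->MRU): [R L G K B]
  21. access B: HIT. Cache (LRU->MRU): [R L G K B]
  22. access V: MISS. Cache (LRU->MRU): [R L G K B V]
  23. access O: MISS, evict R. Cache (LRU->MRU): [L G K B V O]
Total: 16 hits, 7 misses, 1 evictions

Answer: 1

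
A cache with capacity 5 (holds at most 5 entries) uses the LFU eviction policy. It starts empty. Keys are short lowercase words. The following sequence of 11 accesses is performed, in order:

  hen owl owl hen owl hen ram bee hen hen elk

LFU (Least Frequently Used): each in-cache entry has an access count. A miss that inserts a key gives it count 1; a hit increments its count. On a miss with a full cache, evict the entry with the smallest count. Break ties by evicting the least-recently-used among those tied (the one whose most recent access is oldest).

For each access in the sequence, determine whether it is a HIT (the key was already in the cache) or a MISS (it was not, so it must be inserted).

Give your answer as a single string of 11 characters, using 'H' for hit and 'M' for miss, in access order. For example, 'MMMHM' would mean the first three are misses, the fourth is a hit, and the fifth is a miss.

Answer: MMHHHHMMHHM

Derivation:
LFU simulation (capacity=5):
  1. access hen: MISS. Cache: [hen(c=1)]
  2. access owl: MISS. Cache: [hen(c=1) owl(c=1)]
  3. access owl: HIT, count now 2. Cache: [hen(c=1) owl(c=2)]
  4. access hen: HIT, count now 2. Cache: [owl(c=2) hen(c=2)]
  5. access owl: HIT, count now 3. Cache: [hen(c=2) owl(c=3)]
  6. access hen: HIT, count now 3. Cache: [owl(c=3) hen(c=3)]
  7. access ram: MISS. Cache: [ram(c=1) owl(c=3) hen(c=3)]
  8. access bee: MISS. Cache: [ram(c=1) bee(c=1) owl(c=3) hen(c=3)]
  9. access hen: HIT, count now 4. Cache: [ram(c=1) bee(c=1) owl(c=3) hen(c=4)]
  10. access hen: HIT, count now 5. Cache: [ram(c=1) bee(c=1) owl(c=3) hen(c=5)]
  11. access elk: MISS. Cache: [ram(c=1) bee(c=1) elk(c=1) owl(c=3) hen(c=5)]
Total: 6 hits, 5 misses, 0 evictions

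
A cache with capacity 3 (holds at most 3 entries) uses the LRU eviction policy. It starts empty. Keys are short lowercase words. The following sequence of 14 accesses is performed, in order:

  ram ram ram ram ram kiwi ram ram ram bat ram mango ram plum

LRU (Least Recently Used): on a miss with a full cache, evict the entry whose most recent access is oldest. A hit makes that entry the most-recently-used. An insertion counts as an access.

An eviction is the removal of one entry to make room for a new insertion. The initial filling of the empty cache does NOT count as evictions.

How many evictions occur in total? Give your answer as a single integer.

Answer: 2

Derivation:
LRU simulation (capacity=3):
  1. access ram: MISS. Cache (LRU->MRU): [ram]
  2. access ram: HIT. Cache (LRU->MRU): [ram]
  3. access ram: HIT. Cache (LRU->MRU): [ram]
  4. access ram: HIT. Cache (LRU->MRU): [ram]
  5. access ram: HIT. Cache (LRU->MRU): [ram]
  6. access kiwi: MISS. Cache (LRU->MRU): [ram kiwi]
  7. access ram: HIT. Cache (LRU->MRU): [kiwi ram]
  8. access ram: HIT. Cache (LRU->MRU): [kiwi ram]
  9. access ram: HIT. Cache (LRU->MRU): [kiwi ram]
  10. access bat: MISS. Cache (LRU->MRU): [kiwi ram bat]
  11. access ram: HIT. Cache (LRU->MRU): [kiwi bat ram]
  12. access mango: MISS, evict kiwi. Cache (LRU->MRU): [bat ram mango]
  13. access ram: HIT. Cache (LRU->MRU): [bat mango ram]
  14. access plum: MISS, evict bat. Cache (LRU->MRU): [mango ram plum]
Total: 9 hits, 5 misses, 2 evictions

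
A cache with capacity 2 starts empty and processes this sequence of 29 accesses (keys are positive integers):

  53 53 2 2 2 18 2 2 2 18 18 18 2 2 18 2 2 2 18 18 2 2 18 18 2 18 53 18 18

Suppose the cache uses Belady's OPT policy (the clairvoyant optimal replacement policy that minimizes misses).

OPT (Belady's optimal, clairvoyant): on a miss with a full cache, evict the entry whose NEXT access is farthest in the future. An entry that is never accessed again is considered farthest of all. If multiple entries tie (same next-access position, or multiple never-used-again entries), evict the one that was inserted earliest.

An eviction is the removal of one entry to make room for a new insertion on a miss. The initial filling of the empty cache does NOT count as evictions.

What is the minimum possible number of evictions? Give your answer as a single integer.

OPT (Belady) simulation (capacity=2):
  1. access 53: MISS. Cache: [53]
  2. access 53: HIT. Next use of 53: step 27. Cache: [53]
  3. access 2: MISS. Cache: [53 2]
  4. access 2: HIT. Next use of 2: step 5. Cache: [53 2]
  5. access 2: HIT. Next use of 2: step 7. Cache: [53 2]
  6. access 18: MISS, evict 53 (next use: step 27). Cache: [2 18]
  7. access 2: HIT. Next use of 2: step 8. Cache: [2 18]
  8. access 2: HIT. Next use of 2: step 9. Cache: [2 18]
  9. access 2: HIT. Next use of 2: step 13. Cache: [2 18]
  10. access 18: HIT. Next use of 18: step 11. Cache: [2 18]
  11. access 18: HIT. Next use of 18: step 12. Cache: [2 18]
  12. access 18: HIT. Next use of 18: step 15. Cache: [2 18]
  13. access 2: HIT. Next use of 2: step 14. Cache: [2 18]
  14. access 2: HIT. Next use of 2: step 16. Cache: [2 18]
  15. access 18: HIT. Next use of 18: step 19. Cache: [2 18]
  16. access 2: HIT. Next use of 2: step 17. Cache: [2 18]
  17. access 2: HIT. Next use of 2: step 18. Cache: [2 18]
  18. access 2: HIT. Next use of 2: step 21. Cache: [2 18]
  19. access 18: HIT. Next use of 18: step 20. Cache: [2 18]
  20. access 18: HIT. Next use of 18: step 23. Cache: [2 18]
  21. access 2: HIT. Next use of 2: step 22. Cache: [2 18]
  22. access 2: HIT. Next use of 2: step 25. Cache: [2 18]
  23. access 18: HIT. Next use of 18: step 24. Cache: [2 18]
  24. access 18: HIT. Next use of 18: step 26. Cache: [2 18]
  25. access 2: HIT. Next use of 2: never. Cache: [2 18]
  26. access 18: HIT. Next use of 18: step 28. Cache: [2 18]
  27. access 53: MISS, evict 2 (next use: never). Cache: [18 53]
  28. access 18: HIT. Next use of 18: step 29. Cache: [18 53]
  29. access 18: HIT. Next use of 18: never. Cache: [18 53]
Total: 25 hits, 4 misses, 2 evictions

Answer: 2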